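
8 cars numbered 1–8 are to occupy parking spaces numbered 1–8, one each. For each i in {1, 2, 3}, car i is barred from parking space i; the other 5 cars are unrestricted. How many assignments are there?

27240

Let Aᵢ (for i ∈ {1, 2, 3}) be the placements that put car i in its forbidden parking space. Any j of these fix j positions, leaving (8−j)! ways to fill the rest, and there are C(3,j) ways to pick which j.
By inclusion–exclusion, the number of valid placements is Σ_{j=0}^{3} (−1)^j C(3,j)·(8−j)!.
Computing: 40320 − 15120 + 2160 − 120 = 27240.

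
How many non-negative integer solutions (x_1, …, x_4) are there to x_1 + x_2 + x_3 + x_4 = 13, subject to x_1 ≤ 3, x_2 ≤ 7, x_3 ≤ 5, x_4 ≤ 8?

Ignoring the caps, the number of non-negative solutions to x_1+…+x_4 = 13 is C(16,3) = 560.
Subtract solutions that violate a single cap (substitute x_i' = x_i − (cap_i+1)): x_1 ≥ 4 gives C(12,3) = 220; x_2 ≥ 8 gives C(8,3) = 56; x_3 ≥ 6 gives C(10,3) = 120; x_4 ≥ 9 gives C(7,3) = 35. Together 431.
Add back pairs where two caps are both exceeded: 4 + 20 + 1 + 0 + 0 + 0 = 25.
By inclusion–exclusion the count is 560 − 431 + 25 = 154.

154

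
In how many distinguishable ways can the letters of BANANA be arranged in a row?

BANANA has 6 letters with A appearing 3 times and N appearing twice.
Dividing 6! = 720 by 3!·2! = 12 for the repeated letters gives 60.

60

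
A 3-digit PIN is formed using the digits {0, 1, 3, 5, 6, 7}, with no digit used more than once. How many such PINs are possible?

120

With no repetition, fill the 3 digits in order: 6 choices, then 5, down to 4.
6 × 5 × 4 = 120.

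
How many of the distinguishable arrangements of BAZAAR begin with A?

With the first slot taken by A, it remains to arrange the other 5 letters (BZAAR).
Those 5 letters have A appearing twice, giving (5)!/(2!) = 60.

60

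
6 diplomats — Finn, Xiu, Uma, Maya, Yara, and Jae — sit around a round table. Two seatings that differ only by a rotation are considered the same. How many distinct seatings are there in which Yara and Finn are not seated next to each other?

All circular seatings of 6 people number (5)! = 120.
Seatings with Yara beside Finn: treat them as a block with 2 internal orders, giving 2 × (4)! = 48.
Subtracting, 120 − 48 = 72.

72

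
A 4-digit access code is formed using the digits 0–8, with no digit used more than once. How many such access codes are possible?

3024

With no repetition, fill the 4 digits in order: 9 choices, then 8, down to 6.
That product is 9 × 8 × 7 × 6 = 3024.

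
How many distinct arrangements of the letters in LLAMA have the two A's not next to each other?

Total arrangements of LLAMA: 5!/(2!·2!) = 30.
Arrangements with the A's together: treat AA as one letter, giving (4)!/(2!) = 12.
Subtracting, 30 − 12 = 18 arrangements keep the A's apart.

18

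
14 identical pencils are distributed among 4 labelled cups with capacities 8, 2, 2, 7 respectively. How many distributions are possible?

36

By stars and bars, unrestricted non-negative solutions to x_1+…+x_4 = 14 number C(14+3,3) = 680.
Subtract solutions that violate a single cap (substitute x_i' = x_i − (cap_i+1)): x_1 ≥ 9 gives C(8,3) = 56; x_2 ≥ 3 gives C(14,3) = 364; x_3 ≥ 3 gives C(14,3) = 364; x_4 ≥ 8 gives C(9,3) = 84. Together 868.
Add back pairs where two caps are both exceeded: 10 + 10 + 0 + 165 + 20 + 20 = 225.
Subtract triples: 0 + 0 + 0 + 1 = 1.
By inclusion–exclusion the count is 680 − 868 + 225 − 1 = 36.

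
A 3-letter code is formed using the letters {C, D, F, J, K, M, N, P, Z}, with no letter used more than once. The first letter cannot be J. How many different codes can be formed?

448

The first letter has 9−1 = 8 choices (anything except J).
The remaining 2 letters are filled from the other 8 symbols without repetition: 8 × 7 = 56.
Total: 8 × 56 = 448.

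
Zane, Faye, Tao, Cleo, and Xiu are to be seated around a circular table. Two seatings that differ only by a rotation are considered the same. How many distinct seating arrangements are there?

24

Around a circle, 5 distinct people have 5!/5 = (4)! = 24 rotationally distinct seatings.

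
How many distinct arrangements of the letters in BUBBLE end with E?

With the last slot taken by E, it remains to arrange the other 5 letters (BUBBL).
Those 5 letters have B appearing 3 times, giving (5)!/(3!) = 20.

20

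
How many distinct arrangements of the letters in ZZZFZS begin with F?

5

Fix F in the first position and arrange the remaining 5 letters.
Those 5 letters have Z appearing 4 times, giving (5)!/(4!) = 5.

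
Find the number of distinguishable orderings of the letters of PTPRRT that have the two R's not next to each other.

60

Total arrangements of PTPRRT: 6!/(2!·2!·2!) = 90.
If the two R's are adjacent, glue them into one block, leaving 5 items to arrange: (5)!/(2!·2!) = 30 ways.
Hence 90 − 30 = 60.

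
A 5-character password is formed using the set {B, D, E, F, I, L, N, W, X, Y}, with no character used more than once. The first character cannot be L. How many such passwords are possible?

27216

The first character has 10−1 = 9 choices (anything except L).
The remaining 4 characters are filled from the other 9 symbols without repetition: 9 × 8 × 7 × 6 = 3024.
Total: 9 × 3024 = 27216.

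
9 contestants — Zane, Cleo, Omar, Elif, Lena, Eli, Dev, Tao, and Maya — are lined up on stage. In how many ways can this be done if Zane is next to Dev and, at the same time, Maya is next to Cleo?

20160

Treat {Zane,Dev} as one block (2 orders) and {Maya,Cleo} as another (2 orders).
That leaves 7 units to arrange: 2 × 2 × 7! = 4 × 5040 = 20160.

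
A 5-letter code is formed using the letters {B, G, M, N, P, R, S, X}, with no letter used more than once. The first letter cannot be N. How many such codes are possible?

5880

The first letter has 8−1 = 7 choices (anything except N).
The remaining 4 letters are filled from the other 7 symbols without repetition: 7 × 6 × 5 × 4 = 840.
Total: 7 × 840 = 5880.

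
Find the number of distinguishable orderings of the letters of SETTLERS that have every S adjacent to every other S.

1260

Treat the 2 copies of S as a single block. The multiset to arrange is then {SS, E, E, L, R, T, T}, 7 items in all.
That gives (7)!/(2!·2!) = 1260 arrangements.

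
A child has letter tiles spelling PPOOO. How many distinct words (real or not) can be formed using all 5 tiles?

PPOOO has 5 letters with O appearing 3 times and P appearing twice.
The number of distinct arrangements is 5!/(3!·2!) = 120/12 = 10.

10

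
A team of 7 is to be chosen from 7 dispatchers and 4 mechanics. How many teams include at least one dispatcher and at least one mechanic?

Unrestricted: C(11,7) = 330 ways to pick any 7 of the 11.
Subtract selections that omit an entire group: no dispatchers → C(4,7) = 0; no mechanics → C(7,7) = 1.
Both groups omitted at once is impossible, so 330 − 1 = 329.

329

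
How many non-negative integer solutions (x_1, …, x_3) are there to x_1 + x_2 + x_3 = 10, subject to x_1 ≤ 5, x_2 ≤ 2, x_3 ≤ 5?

By stars and bars, unrestricted non-negative solutions to x_1+…+x_3 = 10 number C(10+2,2) = 66.
Subtract solutions that violate a single cap (substitute x_i' = x_i − (cap_i+1)): x_1 ≥ 6 gives C(6,2) = 15; x_2 ≥ 3 gives C(9,2) = 36; x_3 ≥ 6 gives C(6,2) = 15. Together 66.
Add back pairs where two caps are both exceeded: 3 + 0 + 3 = 6.
By inclusion–exclusion the count is 66 − 66 + 6 = 6.

6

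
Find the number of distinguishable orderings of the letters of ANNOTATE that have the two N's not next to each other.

3780

Total arrangements of ANNOTATE: 8!/(2!·2!·2!) = 5040.
If the two N's are adjacent, glue them into one block, leaving 7 items to arrange: (7)!/(2!·2!) = 1260 ways.
Hence 5040 − 1260 = 3780.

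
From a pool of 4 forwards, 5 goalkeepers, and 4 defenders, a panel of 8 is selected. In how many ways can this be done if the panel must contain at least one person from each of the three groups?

1268

Total 8-person selections from all 13: C(13,8) = 1287.
Selections missing a whole group: no forwards → C(9,8) = 9; no goalkeepers → C(8,8) = 1; no defenders → C(9,8) = 9.
Add back selections omitting two groups (i.e. drawn from a single group): C(4,8) + C(5,8) + C(4,8) = 0.
By inclusion–exclusion: 1287 − 19 + 0 = 1268.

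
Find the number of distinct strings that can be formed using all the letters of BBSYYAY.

BBSYYAY has 7 letters with B appearing twice and Y appearing 3 times.
Dividing 7! = 5040 by 3!·2! = 12 for the repeated letters gives 420.

420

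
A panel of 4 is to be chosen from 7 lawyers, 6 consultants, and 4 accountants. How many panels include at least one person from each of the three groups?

1176

Unrestricted: C(17,4) = 2380 ways to pick any 4 of the 17.
Selections missing a whole group: no lawyers → C(10,4) = 210; no consultants → C(11,4) = 330; no accountants → C(13,4) = 715.
Add back selections omitting two groups (i.e. drawn from a single group): C(7,4) + C(6,4) + C(4,4) = 51.
By inclusion–exclusion: 2380 − 1255 + 51 = 1176.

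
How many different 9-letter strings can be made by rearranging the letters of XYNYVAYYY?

Letter multiplicities in XYNYVAYYY: A×1, N×1, V×1, X×1, Y×5.
So there are 9! / (5!) = 3024 distinguishable arrangements.

3024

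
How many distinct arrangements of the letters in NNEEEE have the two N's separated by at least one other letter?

Total arrangements of NNEEEE: 6!/(4!·2!) = 15.
If the two N's are adjacent, glue them into one block, leaving 5 items to arrange: (5)!/(4!) = 5 ways.
Subtracting, 15 − 5 = 10 arrangements keep the N's apart.

10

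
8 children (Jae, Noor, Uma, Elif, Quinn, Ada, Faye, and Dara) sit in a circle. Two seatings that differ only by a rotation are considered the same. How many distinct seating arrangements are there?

5040

Seat Jae anywhere (absorbing the rotational symmetry), then permute the other 7: (7)! = 5040.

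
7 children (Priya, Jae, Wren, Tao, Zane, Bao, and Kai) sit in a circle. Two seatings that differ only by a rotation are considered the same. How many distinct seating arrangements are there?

720

Seat Priya anywhere (absorbing the rotational symmetry), then permute the other 6: (6)! = 720.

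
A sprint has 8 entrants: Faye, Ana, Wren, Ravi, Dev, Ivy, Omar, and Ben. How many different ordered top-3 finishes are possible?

This is an ordered selection of 3 from 8: P(8,3).
That gives 8 × 7 × 6 = 336.

336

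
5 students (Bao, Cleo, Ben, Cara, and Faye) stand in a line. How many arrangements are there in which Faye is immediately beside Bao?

48

Treat {Faye, Bao} as a single unit. There are 4 units to order, and the pair itself can be ordered 2 ways.
So the count is 2·(4)! = 48.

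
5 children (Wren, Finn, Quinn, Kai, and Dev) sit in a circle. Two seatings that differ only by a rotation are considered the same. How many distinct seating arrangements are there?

Around a circle, 5 distinct people have 5!/5 = (4)! = 24 rotationally distinct seatings.

24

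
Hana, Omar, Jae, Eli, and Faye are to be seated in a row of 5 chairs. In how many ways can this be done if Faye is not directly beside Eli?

72

There are 5! = 120 arrangements in all. If Faye and Eli are adjacent, merging them into one block gives 2·(4)! = 48 arrangements.
So 120 − 48 = 72 arrangements keep them apart.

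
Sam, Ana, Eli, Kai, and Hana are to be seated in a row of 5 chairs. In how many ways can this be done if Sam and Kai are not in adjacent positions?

There are 5! = 120 arrangements in all. If Sam and Kai are adjacent, merging them into one block gives 2·(4)! = 48 arrangements.
Complementary counting: 120 − 48 = 72.

72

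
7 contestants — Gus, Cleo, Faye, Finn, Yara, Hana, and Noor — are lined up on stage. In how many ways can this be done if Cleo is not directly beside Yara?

Of the 7! = 5040 arrangements, those with Cleo and Yara adjacent number 2 × 6! = 1440 (treat the pair as a block with 2 internal orders).
So 5040 − 1440 = 3600 arrangements keep them apart.

3600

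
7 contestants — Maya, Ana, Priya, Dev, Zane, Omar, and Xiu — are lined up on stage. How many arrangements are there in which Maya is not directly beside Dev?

3600

There are 7! = 5040 arrangements in all. If Maya and Dev are adjacent, merging them into one block gives 2·(6)! = 1440 arrangements.
So 5040 − 1440 = 3600 arrangements keep them apart.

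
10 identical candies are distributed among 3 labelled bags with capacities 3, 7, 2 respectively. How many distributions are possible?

6

Ignoring the caps, the number of non-negative solutions to x_1+…+x_3 = 10 is C(12,2) = 66.
Subtract solutions that violate a single cap (substitute x_i' = x_i − (cap_i+1)): x_1 ≥ 4 gives C(8,2) = 28; x_2 ≥ 8 gives C(4,2) = 6; x_3 ≥ 3 gives C(9,2) = 36. Together 70.
Add back pairs where two caps are both exceeded: 0 + 10 + 0 = 10.
By inclusion–exclusion the count is 66 − 70 + 10 = 6.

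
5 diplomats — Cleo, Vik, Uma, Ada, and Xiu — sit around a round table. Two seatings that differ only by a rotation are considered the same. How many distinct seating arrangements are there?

24

Around a circle, 5 distinct people have 5!/5 = (4)! = 24 rotationally distinct seatings.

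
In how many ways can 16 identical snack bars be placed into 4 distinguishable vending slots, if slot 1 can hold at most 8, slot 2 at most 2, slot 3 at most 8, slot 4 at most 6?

By stars and bars, unrestricted non-negative solutions to x_1+…+x_4 = 16 number C(16+3,3) = 969.
Subtract solutions that violate a single cap (substitute x_i' = x_i − (cap_i+1)): x_1 ≥ 9 gives C(10,3) = 120; x_2 ≥ 3 gives C(16,3) = 560; x_3 ≥ 9 gives C(10,3) = 120; x_4 ≥ 7 gives C(12,3) = 220. Together 1020.
Add back pairs where two caps are both exceeded: 35 + 0 + 1 + 35 + 84 + 1 = 156.
By inclusion–exclusion the count is 969 − 1020 + 156 = 105.

105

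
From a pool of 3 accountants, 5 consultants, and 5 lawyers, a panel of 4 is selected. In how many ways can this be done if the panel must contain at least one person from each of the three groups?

With no constraint there are C(13,4) = 715 possible selections.
Selections missing a whole group: no accountants → C(10,4) = 210; no consultants → C(8,4) = 70; no lawyers → C(8,4) = 70.
Add back selections omitting two groups (i.e. drawn from a single group): C(3,4) + C(5,4) + C(5,4) = 10.
By inclusion–exclusion: 715 − 350 + 10 = 375.

375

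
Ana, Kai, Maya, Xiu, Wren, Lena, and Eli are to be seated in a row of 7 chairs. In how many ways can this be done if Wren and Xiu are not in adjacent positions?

3600

There are 7! = 5040 arrangements in all. If Wren and Xiu are adjacent, merging them into one block gives 2·(6)! = 1440 arrangements.
Complementary counting: 5040 − 1440 = 3600.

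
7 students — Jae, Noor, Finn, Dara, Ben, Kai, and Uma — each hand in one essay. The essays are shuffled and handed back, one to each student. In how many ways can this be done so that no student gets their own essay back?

1854

Count assignments avoiding every fixed point. For any j of the 7 students fixed to their own essay, the other 7−j can be arranged in (7−j)! ways.
By inclusion–exclusion this is Σ_{j=0}^{7} (−1)^j C(7,j)·(7−j)!.
Computing: 5040 − 5040 + 2520 − 840 + 210 − 42 + 7 − 1 = 1854.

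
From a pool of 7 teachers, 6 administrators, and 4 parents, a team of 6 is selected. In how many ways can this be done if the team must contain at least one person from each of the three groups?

9996

Unrestricted: C(17,6) = 12376 ways to pick any 6 of the 17.
Selections missing a whole group: no teachers → C(10,6) = 210; no administrators → C(11,6) = 462; no parents → C(13,6) = 1716.
Add back selections omitting two groups (i.e. drawn from a single group): C(7,6) + C(6,6) + C(4,6) = 8.
By inclusion–exclusion: 12376 − 2388 + 8 = 9996.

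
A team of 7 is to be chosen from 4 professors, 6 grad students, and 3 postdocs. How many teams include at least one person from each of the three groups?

Unrestricted: C(13,7) = 1716 ways to pick any 7 of the 13.
Subtract selections that omit an entire group: no professors → C(9,7) = 36; no grad students → C(7,7) = 1; no postdocs → C(10,7) = 120.
Add back selections omitting two groups (i.e. drawn from a single group): C(4,7) + C(6,7) + C(3,7) = 0.
By inclusion–exclusion: 1716 − 157 + 0 = 1559.

1559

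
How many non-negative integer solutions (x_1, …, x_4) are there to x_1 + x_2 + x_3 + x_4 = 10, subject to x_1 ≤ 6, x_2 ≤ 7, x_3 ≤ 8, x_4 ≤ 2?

By stars and bars, unrestricted non-negative solutions to x_1+…+x_4 = 10 number C(10+3,3) = 286.
Subtract solutions that violate a single cap (substitute x_i' = x_i − (cap_i+1)): x_1 ≥ 7 gives C(6,3) = 20; x_2 ≥ 8 gives C(5,3) = 10; x_3 ≥ 9 gives C(4,3) = 4; x_4 ≥ 3 gives C(10,3) = 120. Together 154.
Add back pairs where two caps are both exceeded: 0 + 0 + 1 + 0 + 0 + 0 = 1.
By inclusion–exclusion the count is 286 − 154 + 1 = 133.

133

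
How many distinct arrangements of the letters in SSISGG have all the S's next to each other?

Treat the 3 copies of S as a single block. The multiset to arrange is then {SSS, G, G, I}, 4 items in all.
That gives (4)!/(2!) = 12 arrangements.

12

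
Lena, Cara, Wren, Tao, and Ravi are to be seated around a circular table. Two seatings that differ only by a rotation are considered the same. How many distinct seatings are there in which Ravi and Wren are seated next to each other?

12

Glue Ravi and Wren into a block (2 internal orders). Seating 4 units around a circle gives (3)! arrangements.
So 2 × (3)! = 2 × 6 = 12.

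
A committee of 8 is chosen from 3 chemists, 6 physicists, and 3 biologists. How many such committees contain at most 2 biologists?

369

Split by how many biologists are chosen (0 through 2).
Sum: C(3,0)·C(9,8) + C(3,1)·C(9,7) + C(3,2)·C(9,6) = 9 + 108 + 252 = 369.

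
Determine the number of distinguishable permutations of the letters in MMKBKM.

Letter multiplicities in MMKBKM: B×1, K×2, M×3.
The number of distinct arrangements is 6!/(3!·2!) = 720/12 = 60.

60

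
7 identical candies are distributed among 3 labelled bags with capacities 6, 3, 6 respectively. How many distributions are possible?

24

Ignoring the caps, the number of non-negative solutions to x_1+…+x_3 = 7 is C(9,2) = 36.
Subtract solutions that violate a single cap (substitute x_i' = x_i − (cap_i+1)): x_1 ≥ 7 gives C(2,2) = 1; x_2 ≥ 4 gives C(5,2) = 10; x_3 ≥ 7 gives C(2,2) = 1. Together 12.
No two caps can be exceeded simultaneously, so the pair terms are all 0.
By inclusion–exclusion the count is 36 − 12 + 0 = 24.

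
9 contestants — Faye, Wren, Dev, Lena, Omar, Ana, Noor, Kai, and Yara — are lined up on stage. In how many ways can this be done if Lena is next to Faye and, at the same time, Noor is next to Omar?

Treat {Lena,Faye} as one block (2 orders) and {Noor,Omar} as another (2 orders).
That leaves 7 units to arrange: 2 × 2 × 7! = 4 × 5040 = 20160.

20160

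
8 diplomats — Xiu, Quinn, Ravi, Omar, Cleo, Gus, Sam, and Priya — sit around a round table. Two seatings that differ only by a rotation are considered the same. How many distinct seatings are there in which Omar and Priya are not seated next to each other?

Without the restriction there are (7)! = 5040 seatings.
Seatings with Omar beside Priya: treat them as a block with 2 internal orders, giving 2 × (6)! = 1440.
Subtracting, 5040 − 1440 = 3600.

3600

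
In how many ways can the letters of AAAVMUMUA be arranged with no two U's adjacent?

There are 9!/(4!·2!·2!) = 3780 arrangements of AAAVMUMUA in total.
Arrangements with the U's together: treat UU as one letter, giving (8)!/(4!·2!) = 840.
Subtracting, 3780 − 840 = 2940 arrangements keep the U's apart.

2940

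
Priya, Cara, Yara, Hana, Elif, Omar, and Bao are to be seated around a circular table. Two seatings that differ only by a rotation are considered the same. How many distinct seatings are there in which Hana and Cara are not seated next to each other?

480

Without the restriction there are (6)! = 720 seatings.
Those with Hana next to Cara: fuse the pair into one unit and seat 6 units around a circle — 2·(5)! = 240.
Subtracting, 720 − 240 = 480.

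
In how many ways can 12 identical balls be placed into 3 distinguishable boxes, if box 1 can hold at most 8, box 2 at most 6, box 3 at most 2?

12

Ignoring the caps, the number of non-negative solutions to x_1+…+x_3 = 12 is C(14,2) = 91.
Subtract solutions that violate a single cap (substitute x_i' = x_i − (cap_i+1)): x_1 ≥ 9 gives C(5,2) = 10; x_2 ≥ 7 gives C(7,2) = 21; x_3 ≥ 3 gives C(11,2) = 55. Together 86.
Add back pairs where two caps are both exceeded: 0 + 1 + 6 = 7.
By inclusion–exclusion the count is 91 − 86 + 7 = 12.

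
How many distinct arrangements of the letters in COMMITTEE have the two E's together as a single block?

Treat the 2 copies of E as a single block. The multiset to arrange is then {EE, C, I, M, M, O, T, T}, 8 items in all.
That gives (8)!/(2!·2!) = 10080 arrangements.

10080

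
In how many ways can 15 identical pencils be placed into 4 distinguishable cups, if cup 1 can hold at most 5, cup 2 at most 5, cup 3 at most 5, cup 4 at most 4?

35

Without the upper bounds there are C(18,3) = 816 ways to split 15 among 4 cups.
Subtract solutions that violate a single cap (substitute x_i' = x_i − (cap_i+1)): x_1 ≥ 6 gives C(12,3) = 220; x_2 ≥ 6 gives C(12,3) = 220; x_3 ≥ 6 gives C(12,3) = 220; x_4 ≥ 5 gives C(13,3) = 286. Together 946.
Add back pairs where two caps are both exceeded: 20 + 20 + 35 + 20 + 35 + 35 = 165.
By inclusion–exclusion the count is 816 − 946 + 165 = 35.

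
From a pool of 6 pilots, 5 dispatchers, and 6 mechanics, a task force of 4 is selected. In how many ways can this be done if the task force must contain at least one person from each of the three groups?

Unrestricted: C(17,4) = 2380 ways to pick any 4 of the 17.
Selections missing a whole group: no pilots → C(11,4) = 330; no dispatchers → C(12,4) = 495; no mechanics → C(11,4) = 330.
Add back selections omitting two groups (i.e. drawn from a single group): C(6,4) + C(5,4) + C(6,4) = 35.
By inclusion–exclusion: 2380 − 1155 + 35 = 1260.

1260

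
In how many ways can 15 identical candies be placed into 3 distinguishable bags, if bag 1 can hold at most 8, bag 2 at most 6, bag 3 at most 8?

Without the upper bounds there are C(17,2) = 136 ways to split 15 among 3 bags.
Subtract solutions that violate a single cap (substitute x_i' = x_i − (cap_i+1)): x_1 ≥ 9 gives C(8,2) = 28; x_2 ≥ 7 gives C(10,2) = 45; x_3 ≥ 9 gives C(8,2) = 28. Together 101.
No two caps can be exceeded simultaneously, so the pair terms are all 0.
By inclusion–exclusion the count is 136 − 101 + 0 = 35.

35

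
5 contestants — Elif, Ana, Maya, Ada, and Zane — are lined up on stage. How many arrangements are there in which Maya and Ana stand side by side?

48

Glue Maya and Ana into one block (2 internal orders), leaving 4 units to arrange in a row.
That gives 2 × 4! = 2 × 24 = 48.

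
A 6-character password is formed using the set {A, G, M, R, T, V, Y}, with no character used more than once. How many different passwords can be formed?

With no repetition, fill the 6 characters in order: 7 choices, then 6, down to 2.
That product is 7 × 6 × 5 × 4 × 3 × 2 = 5040.

5040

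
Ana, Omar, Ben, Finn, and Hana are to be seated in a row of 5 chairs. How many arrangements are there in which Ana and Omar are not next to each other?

Of the 5! = 120 arrangements, those with Ana and Omar adjacent number 2 × 4! = 48 (treat the pair as a block with 2 internal orders).
So 120 − 48 = 72 arrangements keep them apart.

72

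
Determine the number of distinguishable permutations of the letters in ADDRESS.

ADDRESS has 7 letters with D appearing twice and S appearing twice.
The number of distinct arrangements is 7!/(2!·2!) = 5040/4 = 1260.

1260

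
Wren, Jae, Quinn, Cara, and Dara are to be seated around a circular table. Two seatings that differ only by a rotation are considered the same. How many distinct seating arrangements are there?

24

Around a circle, 5 distinct people have 5!/5 = (4)! = 24 rotationally distinct seatings.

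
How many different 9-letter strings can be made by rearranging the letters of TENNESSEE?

TENNESSEE has 9 letters with E appearing 4 times, N appearing twice, and S appearing twice.
The number of distinct arrangements is 9!/(4!·2!·2!) = 362880/96 = 3780.

3780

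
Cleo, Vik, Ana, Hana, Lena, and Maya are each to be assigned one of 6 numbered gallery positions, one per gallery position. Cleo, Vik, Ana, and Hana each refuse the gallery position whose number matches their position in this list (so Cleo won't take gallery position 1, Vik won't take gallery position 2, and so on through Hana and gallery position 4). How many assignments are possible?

Let Aᵢ (for 1 ≤ i ≤ 4) be the placements that put person i in their forbidden gallery position. Any j of these fix j positions, leaving (6−j)! ways to fill the rest, and there are C(4,j) ways to pick which j.
By inclusion–exclusion, the number of valid placements is Σ_{j=0}^{4} (−1)^j C(4,j)·(6−j)!.
Computing: 720 − 480 + 144 − 24 + 2 = 362.

362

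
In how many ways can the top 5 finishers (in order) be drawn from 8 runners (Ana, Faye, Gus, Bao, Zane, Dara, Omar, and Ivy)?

6720

This is an ordered selection of 5 from 8: P(8,5).
That gives 8 × 7 × 6 × 5 × 4 = 6720.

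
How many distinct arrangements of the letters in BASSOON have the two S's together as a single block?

360

Treat the 2 copies of S as a single block. The multiset to arrange is then {SS, A, B, N, O, O}, 6 items in all.
That gives (6)!/(2!) = 360 arrangements.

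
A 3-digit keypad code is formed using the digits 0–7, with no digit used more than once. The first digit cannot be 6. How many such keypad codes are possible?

294

The first digit has 8−1 = 7 choices (anything except 6).
The remaining 2 digits are filled from the other 7 symbols without repetition: 7 × 6 = 42.
Total: 7 × 42 = 294.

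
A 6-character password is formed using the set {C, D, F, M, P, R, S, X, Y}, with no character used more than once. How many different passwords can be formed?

Choose and order 6 of the 9 symbols: the first character has 9 options, the next 8, and so on down to 4.
9 × 8 × 7 × 6 × 5 × 4 = 60480.

60480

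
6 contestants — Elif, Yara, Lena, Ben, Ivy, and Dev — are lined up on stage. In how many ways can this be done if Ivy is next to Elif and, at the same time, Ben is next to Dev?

96

Treat {Ivy,Elif} as one block (2 orders) and {Ben,Dev} as another (2 orders).
That leaves 4 units to arrange: 2 × 2 × 4! = 4 × 24 = 96.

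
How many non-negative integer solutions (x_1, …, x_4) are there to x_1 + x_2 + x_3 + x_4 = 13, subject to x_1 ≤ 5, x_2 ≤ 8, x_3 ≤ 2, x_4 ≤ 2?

Without the upper bounds there are C(16,3) = 560 ways to split 13 among 4 variables.
Subtract solutions that violate a single cap (substitute x_i' = x_i − (cap_i+1)): x_1 ≥ 6 gives C(10,3) = 120; x_2 ≥ 9 gives C(7,3) = 35; x_3 ≥ 3 gives C(13,3) = 286; x_4 ≥ 3 gives C(13,3) = 286. Together 727.
Add back pairs where two caps are both exceeded: 0 + 35 + 35 + 4 + 4 + 120 = 198.
Subtract triples: 0 + 0 + 4 + 0 = 4.
By inclusion–exclusion the count is 560 − 727 + 198 − 4 = 27.

27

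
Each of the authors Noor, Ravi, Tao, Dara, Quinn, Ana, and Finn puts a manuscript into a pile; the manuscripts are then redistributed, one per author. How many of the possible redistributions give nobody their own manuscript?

1854

Count assignments avoiding every fixed point. For any j of the 7 authors fixed to their own manuscript, the other 7−j can be arranged in (7−j)! ways.
By inclusion–exclusion this is Σ_{j=0}^{7} (−1)^j C(7,j)·(7−j)!.
Computing: 5040 − 5040 + 2520 − 840 + 210 − 42 + 7 − 1 = 1854.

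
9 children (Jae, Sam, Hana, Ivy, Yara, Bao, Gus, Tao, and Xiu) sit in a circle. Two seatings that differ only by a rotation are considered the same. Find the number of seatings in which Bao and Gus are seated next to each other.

Treat {Bao, Gus} as one unit (2 internal orders) and seat the resulting 8 units around the table: (7)! circular arrangements.
So 2 × (7)! = 2 × 5040 = 10080.

10080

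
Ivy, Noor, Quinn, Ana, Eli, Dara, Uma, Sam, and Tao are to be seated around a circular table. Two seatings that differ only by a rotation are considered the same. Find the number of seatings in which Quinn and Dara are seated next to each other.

Treat {Quinn, Dara} as one unit (2 internal orders) and seat the resulting 8 units around the table: (7)! circular arrangements.
So 2 × (7)! = 2 × 5040 = 10080.

10080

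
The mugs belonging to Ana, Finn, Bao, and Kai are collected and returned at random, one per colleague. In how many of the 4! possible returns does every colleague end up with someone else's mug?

9

Count assignments avoiding every fixed point. For any j of the 4 colleagues fixed to their own mug, the other 4−j can be arranged in (4−j)! ways.
By inclusion–exclusion this is Σ_{j=0}^{4} (−1)^j C(4,j)·(4−j)!.
Computing: 24 − 24 + 12 − 4 + 1 = 9.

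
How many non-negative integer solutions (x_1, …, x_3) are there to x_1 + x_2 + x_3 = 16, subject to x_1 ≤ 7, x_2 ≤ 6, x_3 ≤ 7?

15

Without the upper bounds there are C(18,2) = 153 ways to split 16 among 3 variables.
Subtract solutions that violate a single cap (substitute x_i' = x_i − (cap_i+1)): x_1 ≥ 8 gives C(10,2) = 45; x_2 ≥ 7 gives C(11,2) = 55; x_3 ≥ 8 gives C(10,2) = 45. Together 145.
Add back pairs where two caps are both exceeded: 3 + 1 + 3 = 7.
By inclusion–exclusion the count is 153 − 145 + 7 = 15.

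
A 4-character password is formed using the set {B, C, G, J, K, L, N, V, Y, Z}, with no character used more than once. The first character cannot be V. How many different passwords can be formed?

4536

The first character has 10−1 = 9 choices (anything except V).
The remaining 3 characters are filled from the other 9 symbols without repetition: 9 × 8 × 7 = 504.
Total: 9 × 504 = 4536.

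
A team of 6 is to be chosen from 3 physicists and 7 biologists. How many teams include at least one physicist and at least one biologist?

With no constraint there are C(10,6) = 210 possible selections.
Subtract selections that omit an entire group: no physicists → C(7,6) = 7; no biologists → C(3,6) = 0.
Both groups omitted at once is impossible, so 210 − 7 = 203.

203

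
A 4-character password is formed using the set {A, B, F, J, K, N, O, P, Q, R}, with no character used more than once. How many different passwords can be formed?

5040

With no repetition, fill the 4 characters in order: 10 choices, then 9, down to 7.
That product is 10 × 9 × 8 × 7 = 5040.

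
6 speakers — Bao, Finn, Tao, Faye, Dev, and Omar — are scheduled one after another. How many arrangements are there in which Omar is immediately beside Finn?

240

Place the 4 others and the Omar-Finn pair as 5 objects in a line; the pair has 2 internal arrangements.
So the count is 2·(5)! = 240.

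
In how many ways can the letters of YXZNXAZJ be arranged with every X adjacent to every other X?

2520

Treat the 2 copies of X as a single block. The multiset to arrange is then {XX, A, J, N, Y, Z, Z}, 7 items in all.
That gives (7)!/(2!) = 2520 arrangements.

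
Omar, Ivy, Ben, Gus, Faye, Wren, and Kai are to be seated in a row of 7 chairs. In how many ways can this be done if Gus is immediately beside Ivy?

Place the 5 others and the Gus-Ivy pair as 6 objects in a line; the pair has 2 internal arrangements.
So the count is 2·(6)! = 1440.

1440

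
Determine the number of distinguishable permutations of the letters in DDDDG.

DDDDG has 5 letters with D appearing 4 times.
So there are 5! / (4!) = 5 distinguishable arrangements.

5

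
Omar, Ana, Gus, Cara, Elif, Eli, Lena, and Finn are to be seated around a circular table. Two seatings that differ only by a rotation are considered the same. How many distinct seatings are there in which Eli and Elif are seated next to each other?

Glue Eli and Elif into a block (2 internal orders). Seating 7 units around a circle gives (6)! arrangements.
So 2 × (6)! = 2 × 720 = 1440.

1440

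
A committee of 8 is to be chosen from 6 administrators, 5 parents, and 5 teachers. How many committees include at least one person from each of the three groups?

With no constraint there are C(16,8) = 12870 possible selections.
Subtract selections that omit an entire group: no administrators → C(10,8) = 45; no parents → C(11,8) = 165; no teachers → C(11,8) = 165.
Add back selections omitting two groups (i.e. drawn from a single group): C(6,8) + C(5,8) + C(5,8) = 0.
By inclusion–exclusion: 12870 − 375 + 0 = 12495.

12495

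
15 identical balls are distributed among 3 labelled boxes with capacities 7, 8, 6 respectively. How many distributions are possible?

28

Without the upper bounds there are C(17,2) = 136 ways to split 15 among 3 boxes.
Subtract solutions that violate a single cap (substitute x_i' = x_i − (cap_i+1)): x_1 ≥ 8 gives C(9,2) = 36; x_2 ≥ 9 gives C(8,2) = 28; x_3 ≥ 7 gives C(10,2) = 45. Together 109.
Add back pairs where two caps are both exceeded: 0 + 1 + 0 = 1.
By inclusion–exclusion the count is 136 − 109 + 1 = 28.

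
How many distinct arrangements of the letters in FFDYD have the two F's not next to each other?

18

Total arrangements of FFDYD: 5!/(2!·2!) = 30.
If the two F's are adjacent, glue them into one block, leaving 4 items to arrange: (4)!/(2!) = 12 ways.
Subtracting, 30 − 12 = 18 arrangements keep the F's apart.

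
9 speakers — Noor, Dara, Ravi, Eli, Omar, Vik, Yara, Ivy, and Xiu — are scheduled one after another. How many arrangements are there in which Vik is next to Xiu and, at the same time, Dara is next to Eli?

Treat {Vik,Xiu} as one block (2 orders) and {Dara,Eli} as another (2 orders).
That leaves 7 units to arrange: 2 × 2 × 7! = 4 × 5040 = 20160.

20160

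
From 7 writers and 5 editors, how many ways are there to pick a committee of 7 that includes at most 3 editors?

596

Split by how many editors are chosen (0 through 3).
Sum: C(5,0)·C(7,7) + C(5,1)·C(7,6) + C(5,2)·C(7,5) + C(5,3)·C(7,4) = 1 + 35 + 210 + 350 = 596.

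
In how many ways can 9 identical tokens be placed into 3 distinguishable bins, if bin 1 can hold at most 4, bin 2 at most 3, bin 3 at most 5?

10

Without the upper bounds there are C(11,2) = 55 ways to split 9 among 3 bins.
Subtract solutions that violate a single cap (substitute x_i' = x_i − (cap_i+1)): x_1 ≥ 5 gives C(6,2) = 15; x_2 ≥ 4 gives C(7,2) = 21; x_3 ≥ 6 gives C(5,2) = 10. Together 46.
Add back pairs where two caps are both exceeded: 1 + 0 + 0 = 1.
By inclusion–exclusion the count is 55 − 46 + 1 = 10.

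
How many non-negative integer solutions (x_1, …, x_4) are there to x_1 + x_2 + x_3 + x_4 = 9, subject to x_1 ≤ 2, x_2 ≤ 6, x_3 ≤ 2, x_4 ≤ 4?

35

Ignoring the caps, the number of non-negative solutions to x_1+…+x_4 = 9 is C(12,3) = 220.
Subtract solutions that violate a single cap (substitute x_i' = x_i − (cap_i+1)): x_1 ≥ 3 gives C(9,3) = 84; x_2 ≥ 7 gives C(5,3) = 10; x_3 ≥ 3 gives C(9,3) = 84; x_4 ≥ 5 gives C(7,3) = 35. Together 213.
Add back pairs where two caps are both exceeded: 0 + 20 + 4 + 0 + 0 + 4 = 28.
By inclusion–exclusion the count is 220 − 213 + 28 = 35.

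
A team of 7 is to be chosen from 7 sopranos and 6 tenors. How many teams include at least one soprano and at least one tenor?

Total 7-person selections from all 13: C(13,7) = 1716.
Subtract selections that omit an entire group: no sopranos → C(6,7) = 0; no tenors → C(7,7) = 1.
Both groups omitted at once is impossible, so 1716 − 1 = 1715.

1715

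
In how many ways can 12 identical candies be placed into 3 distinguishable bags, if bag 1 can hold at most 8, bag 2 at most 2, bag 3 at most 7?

Without the upper bounds there are C(14,2) = 91 ways to split 12 among 3 bags.
Subtract solutions that violate a single cap (substitute x_i' = x_i − (cap_i+1)): x_1 ≥ 9 gives C(5,2) = 10; x_2 ≥ 3 gives C(11,2) = 55; x_3 ≥ 8 gives C(6,2) = 15. Together 80.
Add back pairs where two caps are both exceeded: 1 + 0 + 3 = 4.
By inclusion–exclusion the count is 91 − 80 + 4 = 15.

15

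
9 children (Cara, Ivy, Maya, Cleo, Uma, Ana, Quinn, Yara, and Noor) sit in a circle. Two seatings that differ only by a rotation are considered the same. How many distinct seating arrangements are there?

40320

Around a circle, 9 distinct people have 9!/9 = (8)! = 40320 rotationally distinct seatings.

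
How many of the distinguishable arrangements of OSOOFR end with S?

Fix S in the last position and arrange the remaining 5 letters.
Those 5 letters have O appearing 3 times, giving (5)!/(3!) = 20.

20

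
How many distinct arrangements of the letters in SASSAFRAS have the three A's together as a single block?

Treat the 3 copies of A as a single block. The multiset to arrange is then {AAA, F, R, S, S, S, S}, 7 items in all.
That gives (7)!/(4!) = 210 arrangements.

210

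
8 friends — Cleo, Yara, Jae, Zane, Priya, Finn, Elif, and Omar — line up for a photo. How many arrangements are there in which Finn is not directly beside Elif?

There are 8! = 40320 arrangements in all. If Finn and Elif are adjacent, merging them into one block gives 2·(7)! = 10080 arrangements.
Complementary counting: 40320 − 10080 = 30240.

30240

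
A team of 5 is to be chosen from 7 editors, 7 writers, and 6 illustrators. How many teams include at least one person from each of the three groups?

With no constraint there are C(20,5) = 15504 possible selections.
Subtract selections that omit an entire group: no editors → C(13,5) = 1287; no writers → C(13,5) = 1287; no illustrators → C(14,5) = 2002.
Add back selections omitting two groups (i.e. drawn from a single group): C(7,5) + C(7,5) + C(6,5) = 48.
By inclusion–exclusion: 15504 − 4576 + 48 = 10976.

10976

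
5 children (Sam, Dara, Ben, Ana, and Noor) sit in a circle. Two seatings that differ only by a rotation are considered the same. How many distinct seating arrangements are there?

24

Around a circle, 5 distinct people have 5!/5 = (4)! = 24 rotationally distinct seatings.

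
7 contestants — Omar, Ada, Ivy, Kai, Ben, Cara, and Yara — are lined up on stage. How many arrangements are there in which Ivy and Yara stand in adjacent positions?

Glue Ivy and Yara into one block (2 internal orders), leaving 6 units to arrange in a row.
So the count is 2·(6)! = 1440.

1440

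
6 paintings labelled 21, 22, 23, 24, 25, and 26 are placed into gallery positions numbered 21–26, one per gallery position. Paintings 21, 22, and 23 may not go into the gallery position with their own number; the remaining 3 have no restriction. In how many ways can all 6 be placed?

426

Let Aᵢ (for i ∈ {21, 22, 23}) be the placements that put painting i in its forbidden gallery position. Any j of these fix j positions, leaving (6−j)! ways to fill the rest, and there are C(3,j) ways to pick which j.
By inclusion–exclusion, the number of valid placements is Σ_{j=0}^{3} (−1)^j C(3,j)·(6−j)!.
Computing: 720 − 360 + 72 − 6 = 426.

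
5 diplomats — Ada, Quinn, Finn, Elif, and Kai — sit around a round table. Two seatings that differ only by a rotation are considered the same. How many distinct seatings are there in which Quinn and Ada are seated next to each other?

12

Treat {Quinn, Ada} as one unit (2 internal orders) and seat the resulting 4 units around the table: (3)! circular arrangements.
So 2 × (3)! = 2 × 6 = 12.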